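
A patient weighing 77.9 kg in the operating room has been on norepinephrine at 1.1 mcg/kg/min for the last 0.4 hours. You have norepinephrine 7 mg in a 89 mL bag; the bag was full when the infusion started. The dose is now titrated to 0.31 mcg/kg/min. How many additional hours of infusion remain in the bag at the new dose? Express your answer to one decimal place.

Initial rate:
Dose = 1.1 mcg/kg/min × 77.9 kg = 85.69 mcg/min
85.69 mcg/min × 60 min/hr = 5141.4 mcg/hr
Concentration = 7 mg ÷ 89 mL = 0.07865169 mg/mL = 78.65169 mcg/mL
Rate = 5141.4 mcg/hr ÷ 78.65169 mcg/mL = 65.36923 mL/hr
Volume infused so far = 65.36923 mL/hr × 0.4 hr = 26.14769 mL
Volume remaining = 89 − 26.14769 = 62.85231 mL
New rate:
Dose = 0.31 mcg/kg/min × 77.9 kg = 24.149 mcg/min
24.149 mcg/min × 60 min/hr = 1448.94 mcg/hr
Rate = 1448.94 mcg/hr ÷ 78.65169 mcg/mL = 18.42224 mL/hr
Time remaining = 62.85231 mL ÷ 18.42224 mL/hr = 3.411763 hr

3.4 hours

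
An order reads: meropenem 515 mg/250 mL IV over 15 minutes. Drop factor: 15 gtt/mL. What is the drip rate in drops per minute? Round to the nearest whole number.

250 mL ÷ (15 min) = 16.66667 mL/min
16.66667 mL/min × 15 gtt/mL = 250 gtt/min

250 gtt/min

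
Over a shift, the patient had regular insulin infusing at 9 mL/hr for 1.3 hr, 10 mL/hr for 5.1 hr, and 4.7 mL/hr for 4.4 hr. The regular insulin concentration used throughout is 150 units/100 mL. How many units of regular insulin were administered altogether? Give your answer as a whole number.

125 units

Concentration = 150 units ÷ 100 mL = 1.5 units/mL
Stage 1: 9 mL/hr × 1.3 hr = 11.7 mL → 11.7 mL × 1.5 units/mL = 17.55 units
Stage 2: 10 mL/hr × 5.1 hr = 51 mL → 51 mL × 1.5 units/mL = 76.5 units
Stage 3: 4.7 mL/hr × 4.4 hr = 20.68 mL → 20.68 mL × 1.5 units/mL = 31.02 units
Total = 17.55 + 76.5 + 31.02 = 125.07 units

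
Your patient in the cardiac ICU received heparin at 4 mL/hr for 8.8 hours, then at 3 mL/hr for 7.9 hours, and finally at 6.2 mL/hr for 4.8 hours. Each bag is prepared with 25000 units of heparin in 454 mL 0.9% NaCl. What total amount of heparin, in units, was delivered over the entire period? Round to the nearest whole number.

Concentration = 25000 units ÷ 454 mL = 55.06608 units/mL
Stage 1: 4 mL/hr × 8.8 hr = 35.2 mL → 35.2 mL × 55.06608 units/mL = 1938.326 units
Stage 2: 3 mL/hr × 7.9 hr = 23.7 mL → 23.7 mL × 55.06608 units/mL = 1305.066 units
Stage 3: 6.2 mL/hr × 4.8 hr = 29.76 mL → 29.76 mL × 55.06608 units/mL = 1638.767 units
Total = 1938.326 + 1305.066 + 1638.767 = 4882.159 units

4882 units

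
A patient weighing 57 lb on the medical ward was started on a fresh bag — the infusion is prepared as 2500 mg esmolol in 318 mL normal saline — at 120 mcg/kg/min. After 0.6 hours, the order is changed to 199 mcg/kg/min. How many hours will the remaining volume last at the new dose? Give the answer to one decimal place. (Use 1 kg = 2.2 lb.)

7.7 hours

Initial rate:
Weight = 57 lb ÷ 2.2 lb/kg = 25.90909 kg
Dose = 120 mcg/kg/min × 25.90909 kg = 3109.091 mcg/min
3109.091 mcg/min × 60 min/hr = 186545.5 mcg/hr
Concentration = 2500 mg ÷ 318 mL = 7.861635 mg/mL = 7861.635 mcg/mL
Rate = 186545.5 mcg/hr ÷ 7861.635 mcg/mL = 23.72858 mL/hr
Volume infused so far = 23.72858 mL/hr × 0.6 hr = 14.23715 mL
Volume remaining = 318 − 14.23715 = 303.7629 mL
New rate:
Dose = 199 mcg/kg/min × 25.90909 kg = 5155.909 mcg/min
5155.909 mcg/min × 60 min/hr = 309354.5 mcg/hr
Rate = 309354.5 mcg/hr ÷ 7861.635 mcg/mL = 39.3499 mL/hr
Time remaining = 303.7629 mL ÷ 39.3499 mL/hr = 7.719533 hr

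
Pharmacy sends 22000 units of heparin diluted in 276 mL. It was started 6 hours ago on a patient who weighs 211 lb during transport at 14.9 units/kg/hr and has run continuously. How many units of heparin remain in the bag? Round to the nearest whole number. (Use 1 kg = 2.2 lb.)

Weight = 211 lb ÷ 2.2 lb/kg = 95.90909 kg
Dose = 14.9 units/kg/hr × 95.90909 kg = 1429.045 units/hr
Concentration = 22000 units ÷ 276 mL = 79.71014 units/mL
Rate = 1429.045 units/hr ÷ 79.71014 units/mL = 17.92802 mL/hr
Volume infused = 17.92802 mL/hr × 6 hr = 107.5681 mL
Volume remaining = 276 − 107.5681 = 168.4319 mL
Drug remaining = 168.4319 mL × 79.71014 units/mL = 13425.73 units

13426 units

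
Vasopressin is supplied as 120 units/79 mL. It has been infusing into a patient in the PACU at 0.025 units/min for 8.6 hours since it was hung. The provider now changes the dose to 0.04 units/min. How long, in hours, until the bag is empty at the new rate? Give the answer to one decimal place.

44.6 hours

Initial rate:
0.025 units/min × 60 min/hr = 1.5 units/hr
Concentration = 120 units ÷ 79 mL = 1.518987 units/mL
Rate = 1.5 units/hr ÷ 1.518987 units/mL = 0.9875 mL/hr
Volume infused so far = 0.9875 mL/hr × 8.6 hr = 8.4925 mL
Volume remaining = 79 − 8.4925 = 70.5075 mL
New rate:
0.04 units/min × 60 min/hr = 2.4 units/hr
Rate = 2.4 units/hr ÷ 1.518987 units/mL = 1.58 mL/hr
Time remaining = 70.5075 mL ÷ 1.58 mL/hr = 44.625 hr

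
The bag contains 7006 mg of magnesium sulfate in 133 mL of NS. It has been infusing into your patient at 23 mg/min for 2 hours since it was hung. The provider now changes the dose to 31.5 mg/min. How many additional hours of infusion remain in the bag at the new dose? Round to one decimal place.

2.2 hours

Initial rate:
23 mg/min × 60 min/hr = 1380 mg/hr
Concentration = 7006 mg ÷ 133 mL = 52.67669 mg/mL
Rate = 1380 mg/hr ÷ 52.67669 mg/mL = 26.19754 mL/hr
Volume infused so far = 26.19754 mL/hr × 2 hr = 52.39509 mL
Volume remaining = 133 − 52.39509 = 80.60491 mL
New rate:
31.5 mg/min × 60 min/hr = 1890 mg/hr
Rate = 1890 mg/hr ÷ 52.67669 mg/mL = 35.87925 mL/hr
Time remaining = 80.60491 mL ÷ 35.87925 mL/hr = 2.246561 hr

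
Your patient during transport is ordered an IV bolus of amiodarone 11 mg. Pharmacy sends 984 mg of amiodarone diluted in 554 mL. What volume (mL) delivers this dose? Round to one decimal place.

Concentration = 984 mg ÷ 554 mL = 1.776173 mg/mL
Volume = 11 mg ÷ 1.776173 mg/mL = 6.193089 mL

6.2 mL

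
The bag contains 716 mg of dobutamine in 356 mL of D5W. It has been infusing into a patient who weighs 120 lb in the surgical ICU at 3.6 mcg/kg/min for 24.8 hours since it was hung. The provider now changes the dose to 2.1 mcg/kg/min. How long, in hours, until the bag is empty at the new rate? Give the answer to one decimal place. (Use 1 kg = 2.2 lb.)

Initial rate:
Weight = 120 lb ÷ 2.2 lb/kg = 54.54545 kg
Dose = 3.6 mcg/kg/min × 54.54545 kg = 196.3636 mcg/min
196.3636 mcg/min × 60 min/hr = 11781.82 mcg/hr
Concentration = 716 mg ÷ 356 mL = 2.011236 mg/mL = 2011.236 mcg/mL
Rate = 11781.82 mcg/hr ÷ 2011.236 mcg/mL = 5.857999 mL/hr
Volume infused so far = 5.857999 mL/hr × 24.8 hr = 145.2784 mL
Volume remaining = 356 − 145.2784 = 210.7216 mL
New rate:
Dose = 2.1 mcg/kg/min × 54.54545 kg = 114.5455 mcg/min
114.5455 mcg/min × 60 min/hr = 6872.727 mcg/hr
Rate = 6872.727 mcg/hr ÷ 2011.236 mcg/mL = 3.417166 mL/hr
Time remaining = 210.7216 mL ÷ 3.417166 mL/hr = 61.66561 hr

61.7 hours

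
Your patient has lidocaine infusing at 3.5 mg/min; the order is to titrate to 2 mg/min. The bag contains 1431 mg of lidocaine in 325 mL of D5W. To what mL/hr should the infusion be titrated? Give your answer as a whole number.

2 mg/min × 60 min/hr = 120 mg/hr
Concentration = 1431 mg ÷ 325 mL = 4.403077 mg/mL
Rate = 120 mg/hr ÷ 4.403077 mg/mL = 27.25367 mL/hr

27 mL/hr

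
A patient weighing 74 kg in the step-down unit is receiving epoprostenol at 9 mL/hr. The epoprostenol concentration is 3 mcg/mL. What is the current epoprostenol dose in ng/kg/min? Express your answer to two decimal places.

Concentration = 3 mcg/mL = 3000 ng/mL
Drug rate = 9 mL/hr × 3000 ng/mL = 27000 ng/hr
27000 ng/hr ÷ 60 min/hr = 450 ng/min
450 ng/min ÷ 74 kg = 6.081081 ng/kg/min

6.08 ng/kg/min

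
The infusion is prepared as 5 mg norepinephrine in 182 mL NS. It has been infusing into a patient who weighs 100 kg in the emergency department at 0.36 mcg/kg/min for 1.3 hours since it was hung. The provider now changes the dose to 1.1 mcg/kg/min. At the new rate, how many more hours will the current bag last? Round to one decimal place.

0.3 hours

Initial rate:
Dose = 0.36 mcg/kg/min × 100 kg = 36 mcg/min
36 mcg/min × 60 min/hr = 2160 mcg/hr
Concentration = 5 mg ÷ 182 mL = 0.02747253 mg/mL = 27.47253 mcg/mL
Rate = 2160 mcg/hr ÷ 27.47253 mcg/mL = 78.624 mL/hr
Volume infused so far = 78.624 mL/hr × 1.3 hr = 102.2112 mL
Volume remaining = 182 − 102.2112 = 79.7888 mL
New rate:
Dose = 1.1 mcg/kg/min × 100 kg = 110 mcg/min
110 mcg/min × 60 min/hr = 6600 mcg/hr
Rate = 6600 mcg/hr ÷ 27.47253 mcg/mL = 240.24 mL/hr
Time remaining = 79.7888 mL ÷ 240.24 mL/hr = 0.3321212 hr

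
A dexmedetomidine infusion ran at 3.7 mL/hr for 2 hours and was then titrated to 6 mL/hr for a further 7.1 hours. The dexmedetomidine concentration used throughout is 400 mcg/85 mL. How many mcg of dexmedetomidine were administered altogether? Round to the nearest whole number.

Concentration = 400 mcg ÷ 85 mL = 4.705882 mcg/mL
Stage 1: 3.7 mL/hr × 2 hr = 7.4 mL → 7.4 mL × 4.705882 mcg/mL = 34.82353 mcg
Stage 2: 6 mL/hr × 7.1 hr = 42.6 mL → 42.6 mL × 4.705882 mcg/mL = 200.4706 mcg
Total = 34.82353 + 200.4706 = 235.2941 mcg

235 mcg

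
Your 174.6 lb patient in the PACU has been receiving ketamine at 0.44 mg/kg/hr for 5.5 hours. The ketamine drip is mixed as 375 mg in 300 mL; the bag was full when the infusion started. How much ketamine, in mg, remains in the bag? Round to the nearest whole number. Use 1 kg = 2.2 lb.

Weight = 174.6 lb ÷ 2.2 lb/kg = 79.36364 kg
Dose = 0.44 mg/kg/hr × 79.36364 kg = 34.92 mg/hr
Concentration = 375 mg ÷ 300 mL = 1.25 mg/mL
Rate = 34.92 mg/hr ÷ 1.25 mg/mL = 27.936 mL/hr
Volume infused = 27.936 mL/hr × 5.5 hr = 153.648 mL
Volume remaining = 300 − 153.648 = 146.352 mL
Drug remaining = 146.352 mL × 1.25 mg/mL = 182.94 mg

183 mg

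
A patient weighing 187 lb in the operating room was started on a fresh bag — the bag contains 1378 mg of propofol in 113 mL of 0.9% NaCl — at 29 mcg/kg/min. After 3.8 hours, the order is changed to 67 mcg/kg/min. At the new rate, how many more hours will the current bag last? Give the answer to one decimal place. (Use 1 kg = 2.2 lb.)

Initial rate:
Weight = 187 lb ÷ 2.2 lb/kg = 85 kg
Dose = 29 mcg/kg/min × 85 kg = 2465 mcg/min
2465 mcg/min × 60 min/hr = 147900 mcg/hr
Concentration = 1378 mg ÷ 113 mL = 12.19469 mg/mL = 12194.69 mcg/mL
Rate = 147900 mcg/hr ÷ 12194.69 mcg/mL = 12.12823 mL/hr
Volume infused so far = 12.12823 mL/hr × 3.8 hr = 46.08727 mL
Volume remaining = 113 − 46.08727 = 66.91273 mL
New rate:
Dose = 67 mcg/kg/min × 85 kg = 5695 mcg/min
5695 mcg/min × 60 min/hr = 341700 mcg/hr
Rate = 341700 mcg/hr ÷ 12194.69 mcg/mL = 28.02039 mL/hr
Time remaining = 66.91273 mL ÷ 28.02039 mL/hr = 2.388001 hr

2.4 hours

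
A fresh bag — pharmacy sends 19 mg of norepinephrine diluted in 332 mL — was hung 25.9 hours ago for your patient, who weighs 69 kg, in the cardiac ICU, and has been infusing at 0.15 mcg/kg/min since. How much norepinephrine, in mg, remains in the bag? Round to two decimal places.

Dose = 0.15 mcg/kg/min × 69 kg = 10.35 mcg/min
10.35 mcg/min × 60 min/hr = 621 mcg/hr
Concentration = 19 mg ÷ 332 mL = 0.05722892 mg/mL = 57.22892 mcg/mL
Rate = 621 mcg/hr ÷ 57.22892 mcg/mL = 10.85116 mL/hr
Volume infused = 10.85116 mL/hr × 25.9 hr = 281.045 mL
Volume remaining = 332 − 281.045 = 50.95501 mL
Drug remaining = 50.95501 mL × 57.22892 mcg/mL = 2916.1 mcg = 2.9161 mg

2.92 mg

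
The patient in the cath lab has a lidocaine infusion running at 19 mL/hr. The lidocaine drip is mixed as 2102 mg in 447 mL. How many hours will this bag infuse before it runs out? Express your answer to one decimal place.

Duration = 447 mL ÷ 19 mL/hr = 23.52632 hr

23.5 hours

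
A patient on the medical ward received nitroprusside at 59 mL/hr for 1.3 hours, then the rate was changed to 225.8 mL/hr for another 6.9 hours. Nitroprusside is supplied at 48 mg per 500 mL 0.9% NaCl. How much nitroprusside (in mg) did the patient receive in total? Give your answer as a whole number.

Concentration = 48 mg ÷ 500 mL = 0.096 mg/mL
Stage 1: 59 mL/hr × 1.3 hr = 76.7 mL → 76.7 mL × 0.096 mg/mL = 7.3632 mg
Stage 2: 225.8 mL/hr × 6.9 hr = 1558.02 mL → 1558.02 mL × 0.096 mg/mL = 149.5699 mg
Total = 7.3632 + 149.5699 = 156.9331 mg

157 mg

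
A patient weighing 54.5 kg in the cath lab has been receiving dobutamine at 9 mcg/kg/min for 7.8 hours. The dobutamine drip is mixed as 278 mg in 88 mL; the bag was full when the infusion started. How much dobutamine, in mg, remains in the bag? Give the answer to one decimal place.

48.4 mg

Dose = 9 mcg/kg/min × 54.5 kg = 490.5 mcg/min
490.5 mcg/min × 60 min/hr = 29430 mcg/hr
Concentration = 278 mg ÷ 88 mL = 3.159091 mg/mL = 3159.091 mcg/mL
Rate = 29430 mcg/hr ÷ 3159.091 mcg/mL = 9.315971 mL/hr
Volume infused = 9.315971 mL/hr × 7.8 hr = 72.66458 mL
Volume remaining = 88 − 72.66458 = 15.33542 mL
Drug remaining = 15.33542 mL × 3159.091 mcg/mL = 48446 mcg = 48.446 mg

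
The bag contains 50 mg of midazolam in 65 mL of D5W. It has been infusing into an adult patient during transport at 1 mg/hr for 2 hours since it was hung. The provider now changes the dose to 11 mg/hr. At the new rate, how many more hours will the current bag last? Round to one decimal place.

4.4 hours

Initial rate:
Concentration = 50 mg ÷ 65 mL = 0.7692308 mg/mL
Rate = 1 mg/hr ÷ 0.7692308 mg/mL = 1.3 mL/hr
Volume infused so far = 1.3 mL/hr × 2 hr = 2.6 mL
Volume remaining = 65 − 2.6 = 62.4 mL
New rate:
Rate = 11 mg/hr ÷ 0.7692308 mg/mL = 14.3 mL/hr
Time remaining = 62.4 mL ÷ 14.3 mL/hr = 4.363636 hr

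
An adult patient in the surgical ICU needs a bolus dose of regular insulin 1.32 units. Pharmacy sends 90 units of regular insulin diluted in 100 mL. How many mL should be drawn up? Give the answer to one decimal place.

1.5 mL

Concentration = 90 units ÷ 100 mL = 0.9 units/mL
Volume = 1.32 units ÷ 0.9 units/mL = 1.466667 mL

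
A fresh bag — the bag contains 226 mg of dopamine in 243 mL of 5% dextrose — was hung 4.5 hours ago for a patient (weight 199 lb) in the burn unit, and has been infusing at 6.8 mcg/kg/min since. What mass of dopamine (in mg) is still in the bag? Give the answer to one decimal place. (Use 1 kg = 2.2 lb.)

59.9 mg

Weight = 199 lb ÷ 2.2 lb/kg = 90.45455 kg
Dose = 6.8 mcg/kg/min × 90.45455 kg = 615.0909 mcg/min
615.0909 mcg/min × 60 min/hr = 36905.45 mcg/hr
Concentration = 226 mg ÷ 243 mL = 0.9300412 mg/mL = 930.0412 mcg/mL
Rate = 36905.45 mcg/hr ÷ 930.0412 mcg/mL = 39.68153 mL/hr
Volume infused = 39.68153 mL/hr × 4.5 hr = 178.5669 mL
Volume remaining = 243 − 178.5669 = 64.43312 mL
Drug remaining = 64.43312 mL × 930.0412 mcg/mL = 59925.45 mcg = 59.92545 mg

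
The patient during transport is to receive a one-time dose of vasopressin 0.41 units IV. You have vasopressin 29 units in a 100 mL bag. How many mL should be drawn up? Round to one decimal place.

Concentration = 29 units ÷ 100 mL = 0.29 units/mL
Volume = 0.41 units ÷ 0.29 units/mL = 1.413793 mL

1.4 mL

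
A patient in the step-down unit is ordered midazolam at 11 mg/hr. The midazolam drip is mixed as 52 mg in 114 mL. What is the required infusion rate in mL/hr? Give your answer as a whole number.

Concentration = 52 mg ÷ 114 mL = 0.4561404 mg/mL
Rate = 11 mg/hr ÷ 0.4561404 mg/mL = 24.11538 mL/hr

24 mL/hr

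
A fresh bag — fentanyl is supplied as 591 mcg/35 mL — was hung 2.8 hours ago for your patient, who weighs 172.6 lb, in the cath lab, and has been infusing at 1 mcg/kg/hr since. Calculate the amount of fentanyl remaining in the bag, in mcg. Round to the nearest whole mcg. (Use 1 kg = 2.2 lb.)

Weight = 172.6 lb ÷ 2.2 lb/kg = 78.45455 kg
Dose = 1 mcg/kg/hr × 78.45455 kg = 78.45455 mcg/hr
Concentration = 591 mcg ÷ 35 mL = 16.88571 mcg/mL
Rate = 78.45455 mcg/hr ÷ 16.88571 mcg/mL = 4.646208 mL/hr
Volume infused = 4.646208 mL/hr × 2.8 hr = 13.00938 mL
Volume remaining = 35 − 13.00938 = 21.99062 mL
Drug remaining = 21.99062 mL × 16.88571 mcg/mL = 371.3273 mcg

371 mcg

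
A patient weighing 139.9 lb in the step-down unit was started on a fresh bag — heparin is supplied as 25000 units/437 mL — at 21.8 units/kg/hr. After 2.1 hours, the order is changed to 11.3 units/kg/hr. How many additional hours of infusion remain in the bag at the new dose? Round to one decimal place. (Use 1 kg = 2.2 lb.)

30.7 hours

Initial rate:
Weight = 139.9 lb ÷ 2.2 lb/kg = 63.59091 kg
Dose = 21.8 units/kg/hr × 63.59091 kg = 1386.282 units/hr
Concentration = 25000 units ÷ 437 mL = 57.20824 units/mL
Rate = 1386.282 units/hr ÷ 57.20824 units/mL = 24.23221 mL/hr
Volume infused so far = 24.23221 mL/hr × 2.1 hr = 50.88763 mL
Volume remaining = 437 − 50.88763 = 386.1124 mL
New rate:
Dose = 11.3 units/kg/hr × 63.59091 kg = 718.5773 units/hr
Rate = 718.5773 units/hr ÷ 57.20824 units/mL = 12.56073 mL/hr
Time remaining = 386.1124 mL ÷ 12.56073 mL/hr = 30.73964 hr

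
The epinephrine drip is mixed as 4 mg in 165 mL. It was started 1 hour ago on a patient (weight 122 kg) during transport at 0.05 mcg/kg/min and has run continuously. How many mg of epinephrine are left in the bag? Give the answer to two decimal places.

Dose = 0.05 mcg/kg/min × 122 kg = 6.1 mcg/min
6.1 mcg/min × 60 min/hr = 366 mcg/hr
Concentration = 4 mg ÷ 165 mL = 0.02424242 mg/mL = 24.24242 mcg/mL
Rate = 366 mcg/hr ÷ 24.24242 mcg/mL = 15.0975 mL/hr
Volume infused = 15.0975 mL/hr × 1 hr = 15.0975 mL
Volume remaining = 165 − 15.0975 = 149.9025 mL
Drug remaining = 149.9025 mL × 24.24242 mcg/mL = 3634 mcg = 3.634 mg

3.63 mg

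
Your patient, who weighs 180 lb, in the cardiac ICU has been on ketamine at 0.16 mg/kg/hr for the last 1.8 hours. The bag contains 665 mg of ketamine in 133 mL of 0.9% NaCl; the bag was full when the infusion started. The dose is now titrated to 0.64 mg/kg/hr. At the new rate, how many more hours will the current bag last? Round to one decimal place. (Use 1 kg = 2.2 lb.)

Initial rate:
Weight = 180 lb ÷ 2.2 lb/kg = 81.81818 kg
Dose = 0.16 mg/kg/hr × 81.81818 kg = 13.09091 mg/hr
Concentration = 665 mg ÷ 133 mL = 5 mg/mL
Rate = 13.09091 mg/hr ÷ 5 mg/mL = 2.618182 mL/hr
Volume infused so far = 2.618182 mL/hr × 1.8 hr = 4.712727 mL
Volume remaining = 133 − 4.712727 = 128.2873 mL
New rate:
Dose = 0.64 mg/kg/hr × 81.81818 kg = 52.36364 mg/hr
Rate = 52.36364 mg/hr ÷ 5 mg/mL = 10.47273 mL/hr
Time remaining = 128.2873 mL ÷ 10.47273 mL/hr = 12.24965 hr

12.2 hours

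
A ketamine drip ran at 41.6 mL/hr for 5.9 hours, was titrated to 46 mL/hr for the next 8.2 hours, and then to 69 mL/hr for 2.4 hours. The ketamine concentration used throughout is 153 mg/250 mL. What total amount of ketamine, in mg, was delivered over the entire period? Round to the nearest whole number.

482 mg

Concentration = 153 mg ÷ 250 mL = 0.612 mg/mL
Stage 1: 41.6 mL/hr × 5.9 hr = 245.44 mL → 245.44 mL × 0.612 mg/mL = 150.2093 mg
Stage 2: 46 mL/hr × 8.2 hr = 377.2 mL → 377.2 mL × 0.612 mg/mL = 230.8464 mg
Stage 3: 69 mL/hr × 2.4 hr = 165.6 mL → 165.6 mL × 0.612 mg/mL = 101.3472 mg
Total = 150.2093 + 230.8464 + 101.3472 = 482.4029 mg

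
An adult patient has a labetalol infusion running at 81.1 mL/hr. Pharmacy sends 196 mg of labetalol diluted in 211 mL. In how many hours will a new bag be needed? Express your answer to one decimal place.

2.6 hours

Duration = 211 mL ÷ 81.1 mL/hr = 2.601726 hr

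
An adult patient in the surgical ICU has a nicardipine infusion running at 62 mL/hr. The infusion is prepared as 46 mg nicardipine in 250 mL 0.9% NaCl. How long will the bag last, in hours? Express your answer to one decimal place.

Duration = 250 mL ÷ 62 mL/hr = 4.032258 hr

4.0 hours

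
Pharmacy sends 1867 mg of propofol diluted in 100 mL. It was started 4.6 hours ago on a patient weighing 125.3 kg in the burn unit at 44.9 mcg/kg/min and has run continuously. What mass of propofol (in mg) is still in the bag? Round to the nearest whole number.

314 mg

Dose = 44.9 mcg/kg/min × 125.3 kg = 5625.97 mcg/min
5625.97 mcg/min × 60 min/hr = 337558.2 mcg/hr
Concentration = 1867 mg ÷ 100 mL = 18.67 mg/mL = 18670 mcg/mL
Rate = 337558.2 mcg/hr ÷ 18670 mcg/mL = 18.08025 mL/hr
Volume infused = 18.08025 mL/hr × 4.6 hr = 83.16913 mL
Volume remaining = 100 − 83.16913 = 16.83087 mL
Drug remaining = 16.83087 mL × 18670 mcg/mL = 314232.3 mcg = 314.2323 mg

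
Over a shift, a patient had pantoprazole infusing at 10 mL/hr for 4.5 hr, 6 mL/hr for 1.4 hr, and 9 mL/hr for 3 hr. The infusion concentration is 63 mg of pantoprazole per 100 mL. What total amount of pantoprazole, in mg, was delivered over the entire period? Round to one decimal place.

Concentration = 63 mg ÷ 100 mL = 0.63 mg/mL
Stage 1: 10 mL/hr × 4.5 hr = 45 mL → 45 mL × 0.63 mg/mL = 28.35 mg
Stage 2: 6 mL/hr × 1.4 hr = 8.4 mL → 8.4 mL × 0.63 mg/mL = 5.292 mg
Stage 3: 9 mL/hr × 3 hr = 27 mL → 27 mL × 0.63 mg/mL = 17.01 mg
Total = 28.35 + 5.292 + 17.01 = 50.652 mg

50.7 mg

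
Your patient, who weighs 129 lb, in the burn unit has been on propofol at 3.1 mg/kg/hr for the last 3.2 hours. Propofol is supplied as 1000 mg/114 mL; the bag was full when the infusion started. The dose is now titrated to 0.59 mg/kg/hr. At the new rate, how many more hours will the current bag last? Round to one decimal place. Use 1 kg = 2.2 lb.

Initial rate:
Weight = 129 lb ÷ 2.2 lb/kg = 58.63636 kg
Dose = 3.1 mg/kg/hr × 58.63636 kg = 181.7727 mg/hr
Concentration = 1000 mg ÷ 114 mL = 8.77193 mg/mL
Rate = 181.7727 mg/hr ÷ 8.77193 mg/mL = 20.72209 mL/hr
Volume infused so far = 20.72209 mL/hr × 3.2 hr = 66.31069 mL
Volume remaining = 114 − 66.31069 = 47.68931 mL
New rate:
Dose = 0.59 mg/kg/hr × 58.63636 kg = 34.59545 mg/hr
Rate = 34.59545 mg/hr ÷ 8.77193 mg/mL = 3.943882 mL/hr
Time remaining = 47.68931 mL ÷ 3.943882 mL/hr = 12.09197 hr

12.1 hours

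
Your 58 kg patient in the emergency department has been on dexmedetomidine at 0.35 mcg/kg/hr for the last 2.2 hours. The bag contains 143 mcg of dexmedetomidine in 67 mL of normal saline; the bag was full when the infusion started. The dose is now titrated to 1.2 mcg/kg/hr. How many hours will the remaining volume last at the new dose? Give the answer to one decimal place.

Initial rate:
Dose = 0.35 mcg/kg/hr × 58 kg = 20.3 mcg/hr
Concentration = 143 mcg ÷ 67 mL = 2.134328 mcg/mL
Rate = 20.3 mcg/hr ÷ 2.134328 mcg/mL = 9.511189 mL/hr
Volume infused so far = 9.511189 mL/hr × 2.2 hr = 20.92462 mL
Volume remaining = 67 − 20.92462 = 46.07538 mL
New rate:
Dose = 1.2 mcg/kg/hr × 58 kg = 69.6 mcg/hr
Rate = 69.6 mcg/hr ÷ 2.134328 mcg/mL = 32.60979 mL/hr
Time remaining = 46.07538 mL ÷ 32.60979 mL/hr = 1.412931 hr

1.4 hours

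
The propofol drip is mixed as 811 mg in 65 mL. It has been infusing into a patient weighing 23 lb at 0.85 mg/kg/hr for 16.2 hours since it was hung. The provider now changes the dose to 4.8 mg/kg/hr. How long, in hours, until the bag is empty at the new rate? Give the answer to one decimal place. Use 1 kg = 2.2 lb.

Initial rate:
Weight = 23 lb ÷ 2.2 lb/kg = 10.45455 kg
Dose = 0.85 mg/kg/hr × 10.45455 kg = 8.886364 mg/hr
Concentration = 811 mg ÷ 65 mL = 12.47692 mg/mL
Rate = 8.886364 mg/hr ÷ 12.47692 mg/mL = 0.712224 mL/hr
Volume infused so far = 0.712224 mL/hr × 16.2 hr = 11.53803 mL
Volume remaining = 65 − 11.53803 = 53.46197 mL
New rate:
Dose = 4.8 mg/kg/hr × 10.45455 kg = 50.18182 mg/hr
Rate = 50.18182 mg/hr ÷ 12.47692 mg/mL = 4.021971 mL/hr
Time remaining = 53.46197 mL ÷ 4.021971 mL/hr = 13.29248 hr

13.3 hours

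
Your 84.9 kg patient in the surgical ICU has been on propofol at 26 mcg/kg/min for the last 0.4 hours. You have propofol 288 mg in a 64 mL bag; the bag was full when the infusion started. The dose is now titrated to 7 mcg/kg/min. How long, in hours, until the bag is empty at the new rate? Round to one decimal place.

Initial rate:
Dose = 26 mcg/kg/min × 84.9 kg = 2207.4 mcg/min
2207.4 mcg/min × 60 min/hr = 132444 mcg/hr
Concentration = 288 mg ÷ 64 mL = 4.5 mg/mL = 4500 mcg/mL
Rate = 132444 mcg/hr ÷ 4500 mcg/mL = 29.432 mL/hr
Volume infused so far = 29.432 mL/hr × 0.4 hr = 11.7728 mL
Volume remaining = 64 − 11.7728 = 52.2272 mL
New rate:
Dose = 7 mcg/kg/min × 84.9 kg = 594.3 mcg/min
594.3 mcg/min × 60 min/hr = 35658 mcg/hr
Rate = 35658 mcg/hr ÷ 4500 mcg/mL = 7.924 mL/hr
Time remaining = 52.2272 mL ÷ 7.924 mL/hr = 6.591015 hr

6.6 hours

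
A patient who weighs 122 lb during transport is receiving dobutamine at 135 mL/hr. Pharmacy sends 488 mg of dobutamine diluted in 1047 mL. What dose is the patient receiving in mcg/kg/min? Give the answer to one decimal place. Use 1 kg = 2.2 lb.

18.9 mcg/kg/min

Weight = 122 lb ÷ 2.2 lb/kg = 55.45455 kg
Concentration = 488 mg ÷ 1047 mL = 0.4660936 mg/mL = 466.0936 mcg/mL
Drug rate = 135 mL/hr × 466.0936 mcg/mL = 62922.64 mcg/hr
62922.64 mcg/hr ÷ 60 min/hr = 1048.711 mcg/min
1048.711 mcg/min ÷ 55.45455 kg = 18.91117 mcg/kg/min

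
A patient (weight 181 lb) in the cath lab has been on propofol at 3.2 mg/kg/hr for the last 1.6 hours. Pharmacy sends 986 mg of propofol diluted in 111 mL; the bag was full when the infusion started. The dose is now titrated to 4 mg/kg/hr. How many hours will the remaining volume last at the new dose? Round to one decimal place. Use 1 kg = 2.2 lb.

1.7 hours

Initial rate:
Weight = 181 lb ÷ 2.2 lb/kg = 82.27273 kg
Dose = 3.2 mg/kg/hr × 82.27273 kg = 263.2727 mg/hr
Concentration = 986 mg ÷ 111 mL = 8.882883 mg/mL
Rate = 263.2727 mg/hr ÷ 8.882883 mg/mL = 29.63821 mL/hr
Volume infused so far = 29.63821 mL/hr × 1.6 hr = 47.42113 mL
Volume remaining = 111 − 47.42113 = 63.57887 mL
New rate:
Dose = 4 mg/kg/hr × 82.27273 kg = 329.0909 mg/hr
Rate = 329.0909 mg/hr ÷ 8.882883 mg/mL = 37.04776 mL/hr
Time remaining = 63.57887 mL ÷ 37.04776 mL/hr = 1.716133 hr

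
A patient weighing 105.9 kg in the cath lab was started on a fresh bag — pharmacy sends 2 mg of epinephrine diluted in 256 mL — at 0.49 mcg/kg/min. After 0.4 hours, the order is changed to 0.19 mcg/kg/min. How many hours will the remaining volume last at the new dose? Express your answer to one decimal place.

Initial rate:
Dose = 0.49 mcg/kg/min × 105.9 kg = 51.891 mcg/min
51.891 mcg/min × 60 min/hr = 3113.46 mcg/hr
Concentration = 2 mg ÷ 256 mL = 0.0078125 mg/mL = 7.8125 mcg/mL
Rate = 3113.46 mcg/hr ÷ 7.8125 mcg/mL = 398.5229 mL/hr
Volume infused so far = 398.5229 mL/hr × 0.4 hr = 159.4092 mL
Volume remaining = 256 − 159.4092 = 96.59085 mL
New rate:
Dose = 0.19 mcg/kg/min × 105.9 kg = 20.121 mcg/min
20.121 mcg/min × 60 min/hr = 1207.26 mcg/hr
Rate = 1207.26 mcg/hr ÷ 7.8125 mcg/mL = 154.5293 mL/hr
Time remaining = 96.59085 mL ÷ 154.5293 mL/hr = 0.625065 hr

0.6 hours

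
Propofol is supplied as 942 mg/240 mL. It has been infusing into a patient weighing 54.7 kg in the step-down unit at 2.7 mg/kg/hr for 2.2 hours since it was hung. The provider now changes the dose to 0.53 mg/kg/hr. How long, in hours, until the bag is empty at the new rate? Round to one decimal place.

21.3 hours

Initial rate:
Dose = 2.7 mg/kg/hr × 54.7 kg = 147.69 mg/hr
Concentration = 942 mg ÷ 240 mL = 3.925 mg/mL
Rate = 147.69 mg/hr ÷ 3.925 mg/mL = 37.62803 mL/hr
Volume infused so far = 37.62803 mL/hr × 2.2 hr = 82.78166 mL
Volume remaining = 240 − 82.78166 = 157.2183 mL
New rate:
Dose = 0.53 mg/kg/hr × 54.7 kg = 28.991 mg/hr
Rate = 28.991 mg/hr ÷ 3.925 mg/mL = 7.386242 mL/hr
Time remaining = 157.2183 mL ÷ 7.386242 mL/hr = 21.2853 hr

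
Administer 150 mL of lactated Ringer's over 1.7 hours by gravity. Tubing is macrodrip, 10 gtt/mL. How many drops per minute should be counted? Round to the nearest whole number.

15 gtt/min

150 mL ÷ (1.7 hr × 60 = 102 min) = 1.470588 mL/min
1.470588 mL/min × 10 gtt/mL = 14.70588 gtt/min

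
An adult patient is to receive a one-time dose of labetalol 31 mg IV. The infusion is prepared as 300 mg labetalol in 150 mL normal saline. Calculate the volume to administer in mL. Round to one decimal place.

Concentration = 300 mg ÷ 150 mL = 2 mg/mL
Volume = 31 mg ÷ 2 mg/mL = 15.5 mL

15.5 mL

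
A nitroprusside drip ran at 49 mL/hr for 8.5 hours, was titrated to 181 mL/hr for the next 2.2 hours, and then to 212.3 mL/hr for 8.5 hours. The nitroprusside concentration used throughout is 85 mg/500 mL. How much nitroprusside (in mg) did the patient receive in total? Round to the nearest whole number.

Concentration = 85 mg ÷ 500 mL = 0.17 mg/mL
Stage 1: 49 mL/hr × 8.5 hr = 416.5 mL → 416.5 mL × 0.17 mg/mL = 70.805 mg
Stage 2: 181 mL/hr × 2.2 hr = 398.2 mL → 398.2 mL × 0.17 mg/mL = 67.694 mg
Stage 3: 212.3 mL/hr × 8.5 hr = 1804.55 mL → 1804.55 mL × 0.17 mg/mL = 306.7735 mg
Total = 70.805 + 67.694 + 306.7735 = 445.2725 mg

445 mg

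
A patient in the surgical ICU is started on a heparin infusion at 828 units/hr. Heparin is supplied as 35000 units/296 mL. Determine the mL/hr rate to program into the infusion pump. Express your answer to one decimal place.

Concentration = 35000 units ÷ 296 mL = 118.2432 units/mL
Rate = 828 units/hr ÷ 118.2432 units/mL = 7.002514 mL/hr

7.0 mL/hr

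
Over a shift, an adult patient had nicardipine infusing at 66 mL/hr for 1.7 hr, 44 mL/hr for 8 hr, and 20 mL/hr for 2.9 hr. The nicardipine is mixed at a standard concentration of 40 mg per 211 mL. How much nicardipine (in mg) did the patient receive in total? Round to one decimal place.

Concentration = 40 mg ÷ 211 mL = 0.1895735 mg/mL
Stage 1: 66 mL/hr × 1.7 hr = 112.2 mL → 112.2 mL × 0.1895735 mg/mL = 21.27014 mg
Stage 2: 44 mL/hr × 8 hr = 352 mL → 352 mL × 0.1895735 mg/mL = 66.72986 mg
Stage 3: 20 mL/hr × 2.9 hr = 58 mL → 58 mL × 0.1895735 mg/mL = 10.99526 mg
Total = 21.27014 + 66.72986 + 10.99526 = 98.99526 mg

99.0 mg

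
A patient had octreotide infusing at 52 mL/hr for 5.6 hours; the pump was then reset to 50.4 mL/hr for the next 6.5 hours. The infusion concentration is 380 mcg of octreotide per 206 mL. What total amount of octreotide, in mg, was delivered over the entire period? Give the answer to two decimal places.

1.14 mg

Concentration = 380 mcg ÷ 206 mL = 1.84466 mcg/mL
Stage 1: 52 mL/hr × 5.6 hr = 291.2 mL → 291.2 mL × 1.84466 mcg/mL = 537.165 mcg
Stage 2: 50.4 mL/hr × 6.5 hr = 327.6 mL → 327.6 mL × 1.84466 mcg/mL = 604.3107 mcg
Total = 537.165 + 604.3107 = 1141.476 mcg = 1.141476 mg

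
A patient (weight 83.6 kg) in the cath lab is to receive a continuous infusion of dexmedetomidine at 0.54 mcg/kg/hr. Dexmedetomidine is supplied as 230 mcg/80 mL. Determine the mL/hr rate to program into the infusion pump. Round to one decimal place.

15.7 mL/hr

Dose = 0.54 mcg/kg/hr × 83.6 kg = 45.144 mcg/hr
Concentration = 230 mcg ÷ 80 mL = 2.875 mcg/mL
Rate = 45.144 mcg/hr ÷ 2.875 mcg/mL = 15.70226 mL/hr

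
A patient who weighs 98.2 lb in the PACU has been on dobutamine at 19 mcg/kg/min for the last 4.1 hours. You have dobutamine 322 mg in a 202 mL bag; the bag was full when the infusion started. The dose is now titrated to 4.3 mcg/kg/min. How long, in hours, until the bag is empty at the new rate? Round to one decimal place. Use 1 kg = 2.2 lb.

9.8 hours

Initial rate:
Weight = 98.2 lb ÷ 2.2 lb/kg = 44.63636 kg
Dose = 19 mcg/kg/min × 44.63636 kg = 848.0909 mcg/min
848.0909 mcg/min × 60 min/hr = 50885.45 mcg/hr
Concentration = 322 mg ÷ 202 mL = 1.594059 mg/mL = 1594.059 mcg/mL
Rate = 50885.45 mcg/hr ÷ 1594.059 mcg/mL = 31.92193 mL/hr
Volume infused so far = 31.92193 mL/hr × 4.1 hr = 130.8799 mL
Volume remaining = 202 − 130.8799 = 71.12008 mL
New rate:
Dose = 4.3 mcg/kg/min × 44.63636 kg = 191.9364 mcg/min
191.9364 mcg/min × 60 min/hr = 11516.18 mcg/hr
Rate = 11516.18 mcg/hr ÷ 1594.059 mcg/mL = 7.224437 mL/hr
Time remaining = 71.12008 mL ÷ 7.224437 mL/hr = 9.844377 hr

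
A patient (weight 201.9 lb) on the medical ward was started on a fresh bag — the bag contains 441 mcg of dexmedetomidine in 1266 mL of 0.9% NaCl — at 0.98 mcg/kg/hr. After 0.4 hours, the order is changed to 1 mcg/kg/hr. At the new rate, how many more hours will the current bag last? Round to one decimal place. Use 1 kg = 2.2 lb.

4.4 hours

Initial rate:
Weight = 201.9 lb ÷ 2.2 lb/kg = 91.77273 kg
Dose = 0.98 mcg/kg/hr × 91.77273 kg = 89.93727 mcg/hr
Concentration = 441 mcg ÷ 1266 mL = 0.3483412 mcg/mL
Rate = 89.93727 mcg/hr ÷ 0.3483412 mcg/mL = 258.1873 mL/hr
Volume infused so far = 258.1873 mL/hr × 0.4 hr = 103.2749 mL
Volume remaining = 1266 − 103.2749 = 1162.725 mL
New rate:
Dose = 1 mcg/kg/hr × 91.77273 kg = 91.77273 mcg/hr
Rate = 91.77273 mcg/hr ÷ 0.3483412 mcg/mL = 263.4564 mL/hr
Time remaining = 1162.725 mL ÷ 263.4564 mL/hr = 4.413349 hr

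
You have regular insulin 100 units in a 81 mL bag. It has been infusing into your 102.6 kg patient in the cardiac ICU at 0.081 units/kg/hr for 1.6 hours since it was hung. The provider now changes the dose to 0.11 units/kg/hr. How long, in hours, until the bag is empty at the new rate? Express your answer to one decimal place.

Initial rate:
Dose = 0.081 units/kg/hr × 102.6 kg = 8.3106 units/hr
Concentration = 100 units ÷ 81 mL = 1.234568 units/mL
Rate = 8.3106 units/hr ÷ 1.234568 units/mL = 6.731586 mL/hr
Volume infused so far = 6.731586 mL/hr × 1.6 hr = 10.77054 mL
Volume remaining = 81 − 10.77054 = 70.22946 mL
New rate:
Dose = 0.11 units/kg/hr × 102.6 kg = 11.286 units/hr
Rate = 11.286 units/hr ÷ 1.234568 units/mL = 9.14166 mL/hr
Time remaining = 70.22946 mL ÷ 9.14166 mL/hr = 7.682353 hr

7.7 hours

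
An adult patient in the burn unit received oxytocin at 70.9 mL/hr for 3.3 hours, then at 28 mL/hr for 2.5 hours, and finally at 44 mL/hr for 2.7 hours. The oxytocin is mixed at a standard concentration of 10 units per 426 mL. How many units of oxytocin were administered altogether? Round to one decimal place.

9.9 units

Concentration = 10 units ÷ 426 mL = 0.02347418 units/mL
Stage 1: 70.9 mL/hr × 3.3 hr = 233.97 mL → 233.97 mL × 0.02347418 units/mL = 5.492254 units
Stage 2: 28 mL/hr × 2.5 hr = 70 mL → 70 mL × 0.02347418 units/mL = 1.643192 units
Stage 3: 44 mL/hr × 2.7 hr = 118.8 mL → 118.8 mL × 0.02347418 units/mL = 2.788732 units
Total = 5.492254 + 1.643192 + 2.788732 = 9.924178 units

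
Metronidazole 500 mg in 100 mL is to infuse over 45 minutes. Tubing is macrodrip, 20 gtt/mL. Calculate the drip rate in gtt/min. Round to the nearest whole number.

100 mL ÷ (45 min) = 2.222222 mL/min
2.222222 mL/min × 20 gtt/mL = 44.44444 gtt/min

44 gtt/min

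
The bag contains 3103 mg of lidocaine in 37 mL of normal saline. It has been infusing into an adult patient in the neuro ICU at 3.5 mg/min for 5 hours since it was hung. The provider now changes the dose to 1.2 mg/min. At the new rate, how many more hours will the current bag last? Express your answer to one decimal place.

Initial rate:
3.5 mg/min × 60 min/hr = 210 mg/hr
Concentration = 3103 mg ÷ 37 mL = 83.86486 mg/mL
Rate = 210 mg/hr ÷ 83.86486 mg/mL = 2.504028 mL/hr
Volume infused so far = 2.504028 mL/hr × 5 hr = 12.52014 mL
Volume remaining = 37 − 12.52014 = 24.47986 mL
New rate:
1.2 mg/min × 60 min/hr = 72 mg/hr
Rate = 72 mg/hr ÷ 83.86486 mg/mL = 0.858524 mL/hr
Time remaining = 24.47986 mL ÷ 0.858524 mL/hr = 28.51389 hr

28.5 hours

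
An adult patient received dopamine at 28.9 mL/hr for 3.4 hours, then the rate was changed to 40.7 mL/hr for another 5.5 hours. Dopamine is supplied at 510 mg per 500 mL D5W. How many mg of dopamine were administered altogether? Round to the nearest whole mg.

329 mg

Concentration = 510 mg ÷ 500 mL = 1.02 mg/mL
Stage 1: 28.9 mL/hr × 3.4 hr = 98.26 mL → 98.26 mL × 1.02 mg/mL = 100.2252 mg
Stage 2: 40.7 mL/hr × 5.5 hr = 223.85 mL → 223.85 mL × 1.02 mg/mL = 228.327 mg
Total = 100.2252 + 228.327 = 328.5522 mg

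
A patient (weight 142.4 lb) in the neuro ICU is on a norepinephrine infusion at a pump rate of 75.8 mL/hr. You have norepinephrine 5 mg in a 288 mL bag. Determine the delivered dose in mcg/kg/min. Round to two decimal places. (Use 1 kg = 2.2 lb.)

Weight = 142.4 lb ÷ 2.2 lb/kg = 64.72727 kg
Concentration = 5 mg ÷ 288 mL = 0.01736111 mg/mL = 17.36111 mcg/mL
Drug rate = 75.8 mL/hr × 17.36111 mcg/mL = 1315.972 mcg/hr
1315.972 mcg/hr ÷ 60 min/hr = 21.93287 mcg/min
21.93287 mcg/min ÷ 64.72727 kg = 0.3388505 mcg/kg/min

0.34 mcg/kg/min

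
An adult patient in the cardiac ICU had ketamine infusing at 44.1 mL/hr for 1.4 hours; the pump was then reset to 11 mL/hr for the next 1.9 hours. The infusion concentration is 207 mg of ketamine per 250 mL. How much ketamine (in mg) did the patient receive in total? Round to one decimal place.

Concentration = 207 mg ÷ 250 mL = 0.828 mg/mL
Stage 1: 44.1 mL/hr × 1.4 hr = 61.74 mL → 61.74 mL × 0.828 mg/mL = 51.12072 mg
Stage 2: 11 mL/hr × 1.9 hr = 20.9 mL → 20.9 mL × 0.828 mg/mL = 17.3052 mg
Total = 51.12072 + 17.3052 = 68.42592 mg

68.4 mg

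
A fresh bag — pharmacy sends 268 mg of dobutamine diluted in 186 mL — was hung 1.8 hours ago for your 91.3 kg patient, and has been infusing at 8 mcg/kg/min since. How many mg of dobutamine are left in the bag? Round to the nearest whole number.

189 mg

Dose = 8 mcg/kg/min × 91.3 kg = 730.4 mcg/min
730.4 mcg/min × 60 min/hr = 43824 mcg/hr
Concentration = 268 mg ÷ 186 mL = 1.44086 mg/mL = 1440.86 mcg/mL
Rate = 43824 mcg/hr ÷ 1440.86 mcg/mL = 30.41516 mL/hr
Volume infused = 30.41516 mL/hr × 1.8 hr = 54.7473 mL
Volume remaining = 186 − 54.7473 = 131.2527 mL
Drug remaining = 131.2527 mL × 1440.86 mcg/mL = 189116.8 mcg = 189.1168 mg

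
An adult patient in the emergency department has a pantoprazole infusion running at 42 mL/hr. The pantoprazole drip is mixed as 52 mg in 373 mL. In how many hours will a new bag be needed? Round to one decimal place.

Duration = 373 mL ÷ 42 mL/hr = 8.880952 hr

8.9 hours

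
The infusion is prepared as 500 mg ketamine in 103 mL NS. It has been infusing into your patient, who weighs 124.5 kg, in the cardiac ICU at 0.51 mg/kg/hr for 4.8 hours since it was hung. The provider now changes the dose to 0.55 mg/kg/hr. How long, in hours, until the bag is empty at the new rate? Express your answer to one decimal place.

Initial rate:
Dose = 0.51 mg/kg/hr × 124.5 kg = 63.495 mg/hr
Concentration = 500 mg ÷ 103 mL = 4.854369 mg/mL
Rate = 63.495 mg/hr ÷ 4.854369 mg/mL = 13.07997 mL/hr
Volume infused so far = 13.07997 mL/hr × 4.8 hr = 62.78386 mL
Volume remaining = 103 − 62.78386 = 40.21614 mL
New rate:
Dose = 0.55 mg/kg/hr × 124.5 kg = 68.475 mg/hr
Rate = 68.475 mg/hr ÷ 4.854369 mg/mL = 14.10585 mL/hr
Time remaining = 40.21614 mL ÷ 14.10585 mL/hr = 2.851026 hr

2.9 hours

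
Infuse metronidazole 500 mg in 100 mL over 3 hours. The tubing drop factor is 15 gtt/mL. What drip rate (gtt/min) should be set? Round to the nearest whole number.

100 mL ÷ (3 hr × 60 = 180 min) = 0.5555556 mL/min
0.5555556 mL/min × 15 gtt/mL = 8.333333 gtt/min

8 gtt/min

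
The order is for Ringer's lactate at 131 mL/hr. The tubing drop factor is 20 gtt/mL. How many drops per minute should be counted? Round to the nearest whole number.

131 mL/hr ÷ 60 min/hr = 2.183333 mL/min
2.183333 mL/min × 20 gtt/mL = 43.66667 gtt/min

44 gtt/min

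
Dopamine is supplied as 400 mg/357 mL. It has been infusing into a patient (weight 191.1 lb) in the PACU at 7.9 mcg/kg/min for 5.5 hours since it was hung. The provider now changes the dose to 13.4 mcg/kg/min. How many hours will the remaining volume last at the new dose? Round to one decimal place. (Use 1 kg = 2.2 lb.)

Initial rate:
Weight = 191.1 lb ÷ 2.2 lb/kg = 86.86364 kg
Dose = 7.9 mcg/kg/min × 86.86364 kg = 686.2227 mcg/min
686.2227 mcg/min × 60 min/hr = 41173.36 mcg/hr
Concentration = 400 mg ÷ 357 mL = 1.120448 mg/mL = 1120.448 mcg/mL
Rate = 41173.36 mcg/hr ÷ 1120.448 mcg/mL = 36.74723 mL/hr
Volume infused so far = 36.74723 mL/hr × 5.5 hr = 202.1097 mL
Volume remaining = 357 − 202.1097 = 154.8903 mL
New rate:
Dose = 13.4 mcg/kg/min × 86.86364 kg = 1163.973 mcg/min
1163.973 mcg/min × 60 min/hr = 69838.36 mcg/hr
Rate = 69838.36 mcg/hr ÷ 1120.448 mcg/mL = 62.33074 mL/hr
Time remaining = 154.8903 mL ÷ 62.33074 mL/hr = 2.484974 hr

2.5 hours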